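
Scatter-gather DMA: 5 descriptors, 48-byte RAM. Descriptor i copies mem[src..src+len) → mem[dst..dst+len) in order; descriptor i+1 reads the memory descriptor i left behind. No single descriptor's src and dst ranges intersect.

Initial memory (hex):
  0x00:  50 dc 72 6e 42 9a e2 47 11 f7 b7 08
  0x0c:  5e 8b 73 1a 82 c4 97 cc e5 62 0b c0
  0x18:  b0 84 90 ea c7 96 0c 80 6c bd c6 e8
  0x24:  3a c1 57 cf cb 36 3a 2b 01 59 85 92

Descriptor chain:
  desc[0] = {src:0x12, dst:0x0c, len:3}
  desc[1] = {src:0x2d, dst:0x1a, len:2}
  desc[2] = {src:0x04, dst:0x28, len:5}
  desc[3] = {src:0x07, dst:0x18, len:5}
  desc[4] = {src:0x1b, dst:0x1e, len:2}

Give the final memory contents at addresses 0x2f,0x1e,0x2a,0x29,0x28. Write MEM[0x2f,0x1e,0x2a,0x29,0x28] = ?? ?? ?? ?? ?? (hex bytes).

#0 dst[0x0c+3] := {0x97,0xcc,0xe5}
#1 dst[0x1a+2] := {0x59,0x85}
#2 dst[0x28+5] := {0x42,0x9a,0xe2,0x47,0x11}
#3 dst[0x18+5] := {0x47,0x11,0xf7,0xb7,0x08}
#4 dst[0x1e+2] := {0xb7,0x08}
query mem[0x2f]=0x92, mem[0x1e]=0xb7, mem[0x2a]=0xe2, mem[0x29]=0x9a, mem[0x28]=0x42

MEM[0x2f,0x1e,0x2a,0x29,0x28] = 92 b7 e2 9a 42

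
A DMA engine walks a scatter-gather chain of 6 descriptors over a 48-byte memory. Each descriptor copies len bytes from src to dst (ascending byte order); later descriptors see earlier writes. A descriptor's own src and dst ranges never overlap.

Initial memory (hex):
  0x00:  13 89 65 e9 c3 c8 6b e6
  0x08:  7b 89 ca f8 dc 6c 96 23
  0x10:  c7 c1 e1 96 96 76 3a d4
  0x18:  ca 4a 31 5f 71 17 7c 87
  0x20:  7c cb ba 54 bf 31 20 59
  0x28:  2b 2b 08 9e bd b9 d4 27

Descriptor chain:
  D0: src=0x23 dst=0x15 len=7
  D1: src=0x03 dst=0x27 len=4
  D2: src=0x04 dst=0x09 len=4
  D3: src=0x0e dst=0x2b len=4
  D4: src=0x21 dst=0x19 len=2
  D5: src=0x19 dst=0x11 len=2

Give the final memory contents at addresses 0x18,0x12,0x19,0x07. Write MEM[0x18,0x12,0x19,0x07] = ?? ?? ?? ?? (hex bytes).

MEM[0x18,0x12,0x19,0x07] = 20 ba cb e6

D0: mem[0x15..0x1b] <- [54 bf 31 20 59 2b 2b]
D1: mem[0x27..0x2a] <- [e9 c3 c8 6b]
D2: mem[0x09..0x0c] <- [c3 c8 6b e6]
D3: mem[0x2b..0x2e] <- [96 23 c7 c1]
D4: mem[0x19..0x1a] <- [cb ba]
D5: mem[0x11..0x12] <- [cb ba]
query mem[0x18]=0x20, mem[0x12]=0xba, mem[0x19]=0xcb, mem[0x07]=0xe6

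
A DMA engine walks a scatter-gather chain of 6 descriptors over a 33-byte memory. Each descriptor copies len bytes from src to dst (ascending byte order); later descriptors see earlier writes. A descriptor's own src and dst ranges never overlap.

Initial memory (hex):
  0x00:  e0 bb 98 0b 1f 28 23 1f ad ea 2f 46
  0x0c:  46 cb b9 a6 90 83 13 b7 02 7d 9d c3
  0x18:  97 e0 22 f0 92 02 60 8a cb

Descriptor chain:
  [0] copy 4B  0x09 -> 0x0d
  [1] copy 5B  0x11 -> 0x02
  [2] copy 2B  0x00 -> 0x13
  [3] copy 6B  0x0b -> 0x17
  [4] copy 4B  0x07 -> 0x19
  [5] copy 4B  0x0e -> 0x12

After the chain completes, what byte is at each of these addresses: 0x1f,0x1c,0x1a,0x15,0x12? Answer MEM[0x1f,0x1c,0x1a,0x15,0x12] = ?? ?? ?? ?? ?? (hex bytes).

D0: mem[0x0d..0x10] <- [ea 2f 46 46]
D1: mem[0x02..0x06] <- [83 13 b7 02 7d]
D2: mem[0x13..0x14] <- [e0 bb]
D3: mem[0x17..0x1c] <- [46 46 ea 2f 46 46]
D4: mem[0x19..0x1c] <- [1f ad ea 2f]
D5: mem[0x12..0x15] <- [2f 46 46 83]
query mem[0x1f]=0x8a, mem[0x1c]=0x2f, mem[0x1a]=0xad, mem[0x15]=0x83, mem[0x12]=0x2f

MEM[0x1f,0x1c,0x1a,0x15,0x12] = 8a 2f ad 83 2f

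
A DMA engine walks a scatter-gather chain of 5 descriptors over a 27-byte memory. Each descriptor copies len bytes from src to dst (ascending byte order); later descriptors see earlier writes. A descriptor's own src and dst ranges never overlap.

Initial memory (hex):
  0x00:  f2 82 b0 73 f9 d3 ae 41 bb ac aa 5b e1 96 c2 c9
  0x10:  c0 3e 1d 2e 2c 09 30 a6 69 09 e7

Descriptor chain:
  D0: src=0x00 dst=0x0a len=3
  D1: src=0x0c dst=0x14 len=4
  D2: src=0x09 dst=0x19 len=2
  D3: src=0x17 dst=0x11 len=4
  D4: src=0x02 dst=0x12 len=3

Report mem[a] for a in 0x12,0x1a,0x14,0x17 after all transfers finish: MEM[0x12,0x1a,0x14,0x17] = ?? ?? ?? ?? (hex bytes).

#0 dst[0x0a+3] := {0xf2,0x82,0xb0}
#1 dst[0x14+4] := {0xb0,0x96,0xc2,0xc9}
#2 dst[0x19+2] := {0xac,0xf2}
#3 dst[0x11+4] := {0xc9,0x69,0xac,0xf2}
#4 dst[0x12+3] := {0xb0,0x73,0xf9}
query mem[0x12]=0xb0, mem[0x1a]=0xf2, mem[0x14]=0xf9, mem[0x17]=0xc9

MEM[0x12,0x1a,0x14,0x17] = b0 f2 f9 c9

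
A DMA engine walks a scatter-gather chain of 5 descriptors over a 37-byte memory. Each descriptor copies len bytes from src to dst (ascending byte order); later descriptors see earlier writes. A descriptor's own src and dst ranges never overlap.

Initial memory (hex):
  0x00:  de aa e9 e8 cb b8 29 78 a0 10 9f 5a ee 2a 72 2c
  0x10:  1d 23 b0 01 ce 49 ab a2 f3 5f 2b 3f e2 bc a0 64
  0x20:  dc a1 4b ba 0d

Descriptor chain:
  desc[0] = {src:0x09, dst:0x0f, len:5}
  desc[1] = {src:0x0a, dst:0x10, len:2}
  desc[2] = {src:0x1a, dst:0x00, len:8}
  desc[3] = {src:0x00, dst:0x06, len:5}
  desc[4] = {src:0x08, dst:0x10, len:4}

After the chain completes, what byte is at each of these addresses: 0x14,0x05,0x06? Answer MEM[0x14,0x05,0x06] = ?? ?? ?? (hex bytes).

[0] 0x09->0x0f len=5 : 10 9f 5a ee 2a
[1] 0x0a->0x10 len=2 : 9f 5a
[2] 0x1a->0x00 len=8 : 2b 3f e2 bc a0 64 dc a1
[3] 0x00->0x06 len=5 : 2b 3f e2 bc a0
[4] 0x08->0x10 len=4 : e2 bc a0 5a
query mem[0x14]=0xce, mem[0x05]=0x64, mem[0x06]=0x2b

MEM[0x14,0x05,0x06] = ce 64 2b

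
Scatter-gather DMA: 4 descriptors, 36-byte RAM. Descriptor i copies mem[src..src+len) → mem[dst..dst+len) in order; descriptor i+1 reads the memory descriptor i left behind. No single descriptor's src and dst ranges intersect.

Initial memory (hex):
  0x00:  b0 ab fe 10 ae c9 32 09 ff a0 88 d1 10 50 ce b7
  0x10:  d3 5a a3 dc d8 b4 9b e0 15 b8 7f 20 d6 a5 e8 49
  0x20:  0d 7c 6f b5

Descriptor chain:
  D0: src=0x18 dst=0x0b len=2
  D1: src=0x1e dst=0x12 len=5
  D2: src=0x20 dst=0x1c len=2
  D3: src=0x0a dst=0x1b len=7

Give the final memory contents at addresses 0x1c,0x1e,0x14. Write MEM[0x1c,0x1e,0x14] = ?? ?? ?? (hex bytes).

MEM[0x1c,0x1e,0x14] = 15 50 0d

  after D0: wrote 2B at 0x0b = 15b8
  after D1: wrote 5B at 0x12 = e8490d7c6f
  after D2: wrote 2B at 0x1c = 0d7c
  after D3: wrote 7B at 0x1b = 8815b850ceb7d3
query mem[0x1c]=0x15, mem[0x1e]=0x50, mem[0x14]=0x0d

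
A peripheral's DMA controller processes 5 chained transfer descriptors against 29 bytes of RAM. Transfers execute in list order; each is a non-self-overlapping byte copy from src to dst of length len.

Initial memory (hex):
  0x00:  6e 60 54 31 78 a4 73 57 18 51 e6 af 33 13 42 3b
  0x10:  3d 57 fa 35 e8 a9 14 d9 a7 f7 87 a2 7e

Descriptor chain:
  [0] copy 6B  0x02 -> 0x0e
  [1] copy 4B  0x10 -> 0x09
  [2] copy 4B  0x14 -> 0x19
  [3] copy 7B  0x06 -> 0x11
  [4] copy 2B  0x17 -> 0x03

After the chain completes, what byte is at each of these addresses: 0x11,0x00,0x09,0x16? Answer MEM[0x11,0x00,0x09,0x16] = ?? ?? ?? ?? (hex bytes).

#0 dst[0x0e+6] := {0x54,0x31,0x78,0xa4,0x73,0x57}
#1 dst[0x09+4] := {0x78,0xa4,0x73,0x57}
#2 dst[0x19+4] := {0xe8,0xa9,0x14,0xd9}
#3 dst[0x11+7] := {0x73,0x57,0x18,0x78,0xa4,0x73,0x57}
#4 dst[0x03+2] := {0x57,0xa7}
query mem[0x11]=0x73, mem[0x00]=0x6e, mem[0x09]=0x78, mem[0x16]=0x73

MEM[0x11,0x00,0x09,0x16] = 73 6e 78 73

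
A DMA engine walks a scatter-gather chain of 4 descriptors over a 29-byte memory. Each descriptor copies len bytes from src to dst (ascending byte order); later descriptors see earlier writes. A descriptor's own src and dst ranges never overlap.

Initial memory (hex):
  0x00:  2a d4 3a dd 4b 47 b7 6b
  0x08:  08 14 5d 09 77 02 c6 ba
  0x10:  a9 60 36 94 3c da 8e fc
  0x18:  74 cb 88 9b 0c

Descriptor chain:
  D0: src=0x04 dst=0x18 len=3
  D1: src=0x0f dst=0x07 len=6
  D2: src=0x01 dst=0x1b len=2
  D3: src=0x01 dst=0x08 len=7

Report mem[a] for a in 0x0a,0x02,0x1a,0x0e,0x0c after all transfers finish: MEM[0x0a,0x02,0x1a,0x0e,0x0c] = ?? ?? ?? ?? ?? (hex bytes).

D0: mem[0x18..0x1a] <- [4b 47 b7]
D1: mem[0x07..0x0c] <- [ba a9 60 36 94 3c]
D2: mem[0x1b..0x1c] <- [d4 3a]
D3: mem[0x08..0x0e] <- [d4 3a dd 4b 47 b7 ba]
query mem[0x0a]=0xdd, mem[0x02]=0x3a, mem[0x1a]=0xb7, mem[0x0e]=0xba, mem[0x0c]=0x47

MEM[0x0a,0x02,0x1a,0x0e,0x0c] = dd 3a b7 ba 47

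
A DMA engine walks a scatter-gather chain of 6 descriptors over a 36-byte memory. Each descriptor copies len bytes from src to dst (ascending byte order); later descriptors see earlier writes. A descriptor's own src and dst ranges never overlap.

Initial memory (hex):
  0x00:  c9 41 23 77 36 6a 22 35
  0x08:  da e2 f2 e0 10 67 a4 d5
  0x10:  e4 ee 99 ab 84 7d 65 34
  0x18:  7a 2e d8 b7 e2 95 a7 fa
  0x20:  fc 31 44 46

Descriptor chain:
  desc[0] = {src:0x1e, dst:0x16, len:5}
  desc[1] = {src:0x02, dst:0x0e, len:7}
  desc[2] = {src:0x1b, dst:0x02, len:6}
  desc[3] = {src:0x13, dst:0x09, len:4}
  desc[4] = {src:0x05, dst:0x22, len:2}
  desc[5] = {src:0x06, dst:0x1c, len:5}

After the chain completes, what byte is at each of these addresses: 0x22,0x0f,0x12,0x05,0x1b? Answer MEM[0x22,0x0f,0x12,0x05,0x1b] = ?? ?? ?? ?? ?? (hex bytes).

#0 dst[0x16+5] := {0xa7,0xfa,0xfc,0x31,0x44}
#1 dst[0x0e+7] := {0x23,0x77,0x36,0x6a,0x22,0x35,0xda}
#2 dst[0x02+6] := {0xb7,0xe2,0x95,0xa7,0xfa,0xfc}
#3 dst[0x09+4] := {0x35,0xda,0x7d,0xa7}
#4 dst[0x22+2] := {0xa7,0xfa}
#5 dst[0x1c+5] := {0xfa,0xfc,0xda,0x35,0xda}
query mem[0x22]=0xa7, mem[0x0f]=0x77, mem[0x12]=0x22, mem[0x05]=0xa7, mem[0x1b]=0xb7

MEM[0x22,0x0f,0x12,0x05,0x1b] = a7 77 22 a7 b7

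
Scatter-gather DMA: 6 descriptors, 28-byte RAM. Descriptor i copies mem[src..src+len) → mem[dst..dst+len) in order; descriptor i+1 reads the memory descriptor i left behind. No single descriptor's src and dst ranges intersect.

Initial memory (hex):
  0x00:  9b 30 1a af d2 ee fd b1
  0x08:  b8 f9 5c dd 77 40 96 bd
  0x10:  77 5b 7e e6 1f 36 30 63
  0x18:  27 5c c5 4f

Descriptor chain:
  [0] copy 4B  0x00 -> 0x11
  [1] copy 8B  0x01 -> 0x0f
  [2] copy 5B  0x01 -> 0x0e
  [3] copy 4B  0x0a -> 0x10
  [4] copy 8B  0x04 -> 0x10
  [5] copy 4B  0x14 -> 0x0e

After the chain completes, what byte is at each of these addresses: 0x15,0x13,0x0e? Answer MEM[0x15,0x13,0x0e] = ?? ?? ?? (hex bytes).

#0 dst[0x11+4] := {0x9b,0x30,0x1a,0xaf}
#1 dst[0x0f+8] := {0x30,0x1a,0xaf,0xd2,0xee,0xfd,0xb1,0xb8}
#2 dst[0x0e+5] := {0x30,0x1a,0xaf,0xd2,0xee}
#3 dst[0x10+4] := {0x5c,0xdd,0x77,0x40}
#4 dst[0x10+8] := {0xd2,0xee,0xfd,0xb1,0xb8,0xf9,0x5c,0xdd}
#5 dst[0x0e+4] := {0xb8,0xf9,0x5c,0xdd}
query mem[0x15]=0xf9, mem[0x13]=0xb1, mem[0x0e]=0xb8

MEM[0x15,0x13,0x0e] = f9 b1 b8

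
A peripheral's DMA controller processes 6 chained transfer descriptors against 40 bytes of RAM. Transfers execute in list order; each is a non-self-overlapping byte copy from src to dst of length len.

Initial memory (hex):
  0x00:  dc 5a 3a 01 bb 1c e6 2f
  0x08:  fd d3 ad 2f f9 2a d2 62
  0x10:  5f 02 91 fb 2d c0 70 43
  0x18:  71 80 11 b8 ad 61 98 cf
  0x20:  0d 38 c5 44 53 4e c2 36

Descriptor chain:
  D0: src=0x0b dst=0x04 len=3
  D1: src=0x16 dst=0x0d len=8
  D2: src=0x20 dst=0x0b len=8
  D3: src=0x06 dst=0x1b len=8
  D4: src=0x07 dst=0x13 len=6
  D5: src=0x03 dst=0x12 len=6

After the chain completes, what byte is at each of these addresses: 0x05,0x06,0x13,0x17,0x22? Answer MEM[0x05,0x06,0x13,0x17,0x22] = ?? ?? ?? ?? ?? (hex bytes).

MEM[0x05,0x06,0x13,0x17,0x22] = f9 2a 2f fd c5

#0 dst[0x04+3] := {0x2f,0xf9,0x2a}
#1 dst[0x0d+8] := {0x70,0x43,0x71,0x80,0x11,0xb8,0xad,0x61}
#2 dst[0x0b+8] := {0x0d,0x38,0xc5,0x44,0x53,0x4e,0xc2,0x36}
#3 dst[0x1b+8] := {0x2a,0x2f,0xfd,0xd3,0xad,0x0d,0x38,0xc5}
#4 dst[0x13+6] := {0x2f,0xfd,0xd3,0xad,0x0d,0x38}
#5 dst[0x12+6] := {0x01,0x2f,0xf9,0x2a,0x2f,0xfd}
query mem[0x05]=0xf9, mem[0x06]=0x2a, mem[0x13]=0x2f, mem[0x17]=0xfd, mem[0x22]=0xc5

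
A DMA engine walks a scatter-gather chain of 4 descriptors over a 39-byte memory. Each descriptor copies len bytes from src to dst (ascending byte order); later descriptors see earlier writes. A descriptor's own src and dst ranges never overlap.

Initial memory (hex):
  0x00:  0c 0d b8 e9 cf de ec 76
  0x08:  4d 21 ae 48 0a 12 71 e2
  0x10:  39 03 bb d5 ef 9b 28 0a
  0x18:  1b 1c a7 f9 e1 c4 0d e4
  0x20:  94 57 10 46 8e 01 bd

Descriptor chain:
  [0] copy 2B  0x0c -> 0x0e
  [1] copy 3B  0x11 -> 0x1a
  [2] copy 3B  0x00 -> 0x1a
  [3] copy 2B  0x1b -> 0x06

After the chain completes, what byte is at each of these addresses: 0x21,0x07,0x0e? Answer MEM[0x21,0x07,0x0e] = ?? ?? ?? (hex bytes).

  after D0: wrote 2B at 0x0e = 0a12
  after D1: wrote 3B at 0x1a = 03bbd5
  after D2: wrote 3B at 0x1a = 0c0db8
  after D3: wrote 2B at 0x06 = 0db8
query mem[0x21]=0x57, mem[0x07]=0xb8, mem[0x0e]=0x0a

MEM[0x21,0x07,0x0e] = 57 b8 0a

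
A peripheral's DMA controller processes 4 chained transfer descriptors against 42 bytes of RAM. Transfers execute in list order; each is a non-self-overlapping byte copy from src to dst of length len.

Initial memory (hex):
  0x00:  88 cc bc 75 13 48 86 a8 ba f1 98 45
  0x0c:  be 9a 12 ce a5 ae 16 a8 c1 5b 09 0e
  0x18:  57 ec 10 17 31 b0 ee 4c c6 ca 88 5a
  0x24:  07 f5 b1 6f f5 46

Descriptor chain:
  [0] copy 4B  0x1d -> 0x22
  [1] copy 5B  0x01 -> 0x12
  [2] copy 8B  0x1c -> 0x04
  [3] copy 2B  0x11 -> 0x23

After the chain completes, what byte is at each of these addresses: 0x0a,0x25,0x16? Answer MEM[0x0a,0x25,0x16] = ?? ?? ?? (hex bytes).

MEM[0x0a,0x25,0x16] = b0 c6 48

[0] 0x1d->0x22 len=4 : b0 ee 4c c6
[1] 0x01->0x12 len=5 : cc bc 75 13 48
[2] 0x1c->0x04 len=8 : 31 b0 ee 4c c6 ca b0 ee
[3] 0x11->0x23 len=2 : ae cc
query mem[0x0a]=0xb0, mem[0x25]=0xc6, mem[0x16]=0x48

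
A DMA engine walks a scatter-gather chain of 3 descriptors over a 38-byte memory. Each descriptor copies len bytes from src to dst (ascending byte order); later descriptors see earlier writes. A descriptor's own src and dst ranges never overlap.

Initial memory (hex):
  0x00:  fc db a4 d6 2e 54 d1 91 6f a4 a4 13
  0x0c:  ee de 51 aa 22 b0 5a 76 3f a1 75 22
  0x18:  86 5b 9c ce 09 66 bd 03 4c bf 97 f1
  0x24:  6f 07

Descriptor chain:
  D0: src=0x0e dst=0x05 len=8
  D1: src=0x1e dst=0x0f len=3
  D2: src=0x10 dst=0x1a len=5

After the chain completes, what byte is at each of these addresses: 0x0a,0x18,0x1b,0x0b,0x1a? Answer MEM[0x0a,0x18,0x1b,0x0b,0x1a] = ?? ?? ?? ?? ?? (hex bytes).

MEM[0x0a,0x18,0x1b,0x0b,0x1a] = 76 86 4c 3f 03

#0 dst[0x05+8] := {0x51,0xaa,0x22,0xb0,0x5a,0x76,0x3f,0xa1}
#1 dst[0x0f+3] := {0xbd,0x03,0x4c}
#2 dst[0x1a+5] := {0x03,0x4c,0x5a,0x76,0x3f}
query mem[0x0a]=0x76, mem[0x18]=0x86, mem[0x1b]=0x4c, mem[0x0b]=0x3f, mem[0x1a]=0x03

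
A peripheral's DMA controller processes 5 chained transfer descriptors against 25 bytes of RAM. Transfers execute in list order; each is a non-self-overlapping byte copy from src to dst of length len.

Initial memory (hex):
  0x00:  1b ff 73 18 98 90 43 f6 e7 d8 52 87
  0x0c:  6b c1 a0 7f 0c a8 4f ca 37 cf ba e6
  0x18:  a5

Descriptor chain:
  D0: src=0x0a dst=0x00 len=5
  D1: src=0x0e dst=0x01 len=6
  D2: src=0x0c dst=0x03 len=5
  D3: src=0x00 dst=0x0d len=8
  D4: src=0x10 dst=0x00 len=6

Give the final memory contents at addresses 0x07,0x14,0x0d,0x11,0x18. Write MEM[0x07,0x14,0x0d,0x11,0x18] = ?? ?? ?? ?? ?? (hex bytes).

  after D0: wrote 5B at 0x00 = 52876bc1a0
  after D1: wrote 6B at 0x01 = a07f0ca84fca
  after D2: wrote 5B at 0x03 = 6bc1a07f0c
  after D3: wrote 8B at 0x0d = 52a07f6bc1a07f0c
  after D4: wrote 6B at 0x00 = 6bc1a07f0ccf
query mem[0x07]=0x0c, mem[0x14]=0x0c, mem[0x0d]=0x52, mem[0x11]=0xc1, mem[0x18]=0xa5

MEM[0x07,0x14,0x0d,0x11,0x18] = 0c 0c 52 c1 a5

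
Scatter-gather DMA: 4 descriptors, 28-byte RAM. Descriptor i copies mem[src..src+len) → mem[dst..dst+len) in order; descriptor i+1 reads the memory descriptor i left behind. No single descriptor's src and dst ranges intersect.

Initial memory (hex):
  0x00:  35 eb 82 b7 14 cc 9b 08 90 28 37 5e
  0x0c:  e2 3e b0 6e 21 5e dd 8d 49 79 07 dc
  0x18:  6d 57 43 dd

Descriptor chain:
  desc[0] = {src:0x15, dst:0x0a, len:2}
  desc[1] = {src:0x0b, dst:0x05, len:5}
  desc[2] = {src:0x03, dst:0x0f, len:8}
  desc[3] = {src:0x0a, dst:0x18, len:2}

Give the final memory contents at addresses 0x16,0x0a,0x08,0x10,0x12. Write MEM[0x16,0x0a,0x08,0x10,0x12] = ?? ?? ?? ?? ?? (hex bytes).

MEM[0x16,0x0a,0x08,0x10,0x12] = 79 79 b0 14 e2

D0: mem[0x0a..0x0b] <- [79 07]
D1: mem[0x05..0x09] <- [07 e2 3e b0 6e]
D2: mem[0x0f..0x16] <- [b7 14 07 e2 3e b0 6e 79]
D3: mem[0x18..0x19] <- [79 07]
query mem[0x16]=0x79, mem[0x0a]=0x79, mem[0x08]=0xb0, mem[0x10]=0x14, mem[0x12]=0xe2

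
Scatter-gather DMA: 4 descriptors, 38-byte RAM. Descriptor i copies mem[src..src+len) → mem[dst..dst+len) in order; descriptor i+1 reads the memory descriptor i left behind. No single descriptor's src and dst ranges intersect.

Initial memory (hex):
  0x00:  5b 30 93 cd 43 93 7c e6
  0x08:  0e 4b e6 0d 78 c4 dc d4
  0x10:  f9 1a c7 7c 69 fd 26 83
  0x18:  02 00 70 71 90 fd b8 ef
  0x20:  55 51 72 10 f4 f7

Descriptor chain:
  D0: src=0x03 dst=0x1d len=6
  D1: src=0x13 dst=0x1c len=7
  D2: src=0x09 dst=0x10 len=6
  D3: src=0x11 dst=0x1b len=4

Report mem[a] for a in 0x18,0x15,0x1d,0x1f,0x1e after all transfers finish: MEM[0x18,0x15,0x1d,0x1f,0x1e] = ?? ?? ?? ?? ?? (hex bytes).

D0: mem[0x1d..0x22] <- [cd 43 93 7c e6 0e]
D1: mem[0x1c..0x22] <- [7c 69 fd 26 83 02 00]
D2: mem[0x10..0x15] <- [4b e6 0d 78 c4 dc]
D3: mem[0x1b..0x1e] <- [e6 0d 78 c4]
query mem[0x18]=0x02, mem[0x15]=0xdc, mem[0x1d]=0x78, mem[0x1f]=0x26, mem[0x1e]=0xc4

MEM[0x18,0x15,0x1d,0x1f,0x1e] = 02 dc 78 26 c4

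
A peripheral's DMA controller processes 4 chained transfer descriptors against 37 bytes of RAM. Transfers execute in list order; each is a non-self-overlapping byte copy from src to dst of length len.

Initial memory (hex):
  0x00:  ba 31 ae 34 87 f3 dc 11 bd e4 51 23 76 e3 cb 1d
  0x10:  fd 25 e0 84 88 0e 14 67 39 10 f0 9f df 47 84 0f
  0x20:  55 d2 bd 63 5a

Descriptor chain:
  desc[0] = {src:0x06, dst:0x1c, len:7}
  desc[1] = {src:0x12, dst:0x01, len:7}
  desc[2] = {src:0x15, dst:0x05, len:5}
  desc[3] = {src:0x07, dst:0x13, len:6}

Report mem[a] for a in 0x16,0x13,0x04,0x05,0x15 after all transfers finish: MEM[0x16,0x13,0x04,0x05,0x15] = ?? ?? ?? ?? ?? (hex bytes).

[0] 0x06->0x1c len=7 : dc 11 bd e4 51 23 76
[1] 0x12->0x01 len=7 : e0 84 88 0e 14 67 39
[2] 0x15->0x05 len=5 : 0e 14 67 39 10
[3] 0x07->0x13 len=6 : 67 39 10 51 23 76
query mem[0x16]=0x51, mem[0x13]=0x67, mem[0x04]=0x0e, mem[0x05]=0x0e, mem[0x15]=0x10

MEM[0x16,0x13,0x04,0x05,0x15] = 51 67 0e 0e 10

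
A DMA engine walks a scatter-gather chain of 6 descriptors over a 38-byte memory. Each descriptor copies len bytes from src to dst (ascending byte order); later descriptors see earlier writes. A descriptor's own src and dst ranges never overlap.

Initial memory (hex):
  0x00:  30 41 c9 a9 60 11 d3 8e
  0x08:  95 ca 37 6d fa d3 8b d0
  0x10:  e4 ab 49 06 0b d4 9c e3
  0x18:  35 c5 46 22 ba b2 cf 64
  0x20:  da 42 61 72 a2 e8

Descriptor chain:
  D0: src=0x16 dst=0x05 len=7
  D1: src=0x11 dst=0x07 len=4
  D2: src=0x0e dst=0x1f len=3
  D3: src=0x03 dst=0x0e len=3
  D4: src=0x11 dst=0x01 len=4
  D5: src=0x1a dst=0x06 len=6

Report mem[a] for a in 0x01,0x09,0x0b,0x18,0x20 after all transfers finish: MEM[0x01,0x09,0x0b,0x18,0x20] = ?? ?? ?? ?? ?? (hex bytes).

D0: mem[0x05..0x0b] <- [9c e3 35 c5 46 22 ba]
D1: mem[0x07..0x0a] <- [ab 49 06 0b]
D2: mem[0x1f..0x21] <- [8b d0 e4]
D3: mem[0x0e..0x10] <- [a9 60 9c]
D4: mem[0x01..0x04] <- [ab 49 06 0b]
D5: mem[0x06..0x0b] <- [46 22 ba b2 cf 8b]
query mem[0x01]=0xab, mem[0x09]=0xb2, mem[0x0b]=0x8b, mem[0x18]=0x35, mem[0x20]=0xd0

MEM[0x01,0x09,0x0b,0x18,0x20] = ab b2 8b 35 d0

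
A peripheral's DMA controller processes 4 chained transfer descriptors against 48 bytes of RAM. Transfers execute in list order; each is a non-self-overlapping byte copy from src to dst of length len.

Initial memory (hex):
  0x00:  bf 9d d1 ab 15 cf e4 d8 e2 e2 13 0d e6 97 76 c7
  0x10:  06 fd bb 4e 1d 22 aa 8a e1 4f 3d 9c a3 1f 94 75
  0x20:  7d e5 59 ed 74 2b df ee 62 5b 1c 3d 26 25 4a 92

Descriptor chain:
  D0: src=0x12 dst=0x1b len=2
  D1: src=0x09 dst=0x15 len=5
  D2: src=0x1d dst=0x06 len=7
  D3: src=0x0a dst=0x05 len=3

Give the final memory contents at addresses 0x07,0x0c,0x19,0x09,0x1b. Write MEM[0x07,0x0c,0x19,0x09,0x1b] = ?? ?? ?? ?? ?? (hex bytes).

MEM[0x07,0x0c,0x19,0x09,0x1b] = ed ed 97 7d bb

  after D0: wrote 2B at 0x1b = bb4e
  after D1: wrote 5B at 0x15 = e2130de697
  after D2: wrote 7B at 0x06 = 1f94757de559ed
  after D3: wrote 3B at 0x05 = e559ed
query mem[0x07]=0xed, mem[0x0c]=0xed, mem[0x19]=0x97, mem[0x09]=0x7d, mem[0x1b]=0xbb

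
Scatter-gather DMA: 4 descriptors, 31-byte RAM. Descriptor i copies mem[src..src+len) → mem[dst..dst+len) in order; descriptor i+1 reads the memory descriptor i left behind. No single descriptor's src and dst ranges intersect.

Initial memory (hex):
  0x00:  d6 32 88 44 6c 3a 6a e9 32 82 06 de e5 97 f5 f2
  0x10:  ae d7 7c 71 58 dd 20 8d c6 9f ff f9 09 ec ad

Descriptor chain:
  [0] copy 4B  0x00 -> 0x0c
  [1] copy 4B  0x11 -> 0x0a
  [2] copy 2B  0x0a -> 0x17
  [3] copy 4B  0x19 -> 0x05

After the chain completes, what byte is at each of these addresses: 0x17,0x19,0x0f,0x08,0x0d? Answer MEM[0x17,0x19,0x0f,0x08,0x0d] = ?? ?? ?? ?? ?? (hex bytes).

  after D0: wrote 4B at 0x0c = d6328844
  after D1: wrote 4B at 0x0a = d77c7158
  after D2: wrote 2B at 0x17 = d77c
  after D3: wrote 4B at 0x05 = 9ffff909
query mem[0x17]=0xd7, mem[0x19]=0x9f, mem[0x0f]=0x44, mem[0x08]=0x09, mem[0x0d]=0x58

MEM[0x17,0x19,0x0f,0x08,0x0d] = d7 9f 44 09 58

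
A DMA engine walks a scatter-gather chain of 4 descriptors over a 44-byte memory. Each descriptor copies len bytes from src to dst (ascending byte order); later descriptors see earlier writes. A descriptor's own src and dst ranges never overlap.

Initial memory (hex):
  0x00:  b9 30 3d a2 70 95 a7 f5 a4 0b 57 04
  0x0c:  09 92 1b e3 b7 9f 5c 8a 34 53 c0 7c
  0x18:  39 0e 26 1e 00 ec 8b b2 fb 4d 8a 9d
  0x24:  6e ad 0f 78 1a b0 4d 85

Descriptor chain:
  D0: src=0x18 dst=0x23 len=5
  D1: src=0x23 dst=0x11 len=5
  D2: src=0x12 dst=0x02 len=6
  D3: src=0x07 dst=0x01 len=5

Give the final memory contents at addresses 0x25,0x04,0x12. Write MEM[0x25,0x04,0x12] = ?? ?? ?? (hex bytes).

MEM[0x25,0x04,0x12] = 26 57 0e

#0 dst[0x23+5] := {0x39,0x0e,0x26,0x1e,0x00}
#1 dst[0x11+5] := {0x39,0x0e,0x26,0x1e,0x00}
#2 dst[0x02+6] := {0x0e,0x26,0x1e,0x00,0xc0,0x7c}
#3 dst[0x01+5] := {0x7c,0xa4,0x0b,0x57,0x04}
query mem[0x25]=0x26, mem[0x04]=0x57, mem[0x12]=0x0e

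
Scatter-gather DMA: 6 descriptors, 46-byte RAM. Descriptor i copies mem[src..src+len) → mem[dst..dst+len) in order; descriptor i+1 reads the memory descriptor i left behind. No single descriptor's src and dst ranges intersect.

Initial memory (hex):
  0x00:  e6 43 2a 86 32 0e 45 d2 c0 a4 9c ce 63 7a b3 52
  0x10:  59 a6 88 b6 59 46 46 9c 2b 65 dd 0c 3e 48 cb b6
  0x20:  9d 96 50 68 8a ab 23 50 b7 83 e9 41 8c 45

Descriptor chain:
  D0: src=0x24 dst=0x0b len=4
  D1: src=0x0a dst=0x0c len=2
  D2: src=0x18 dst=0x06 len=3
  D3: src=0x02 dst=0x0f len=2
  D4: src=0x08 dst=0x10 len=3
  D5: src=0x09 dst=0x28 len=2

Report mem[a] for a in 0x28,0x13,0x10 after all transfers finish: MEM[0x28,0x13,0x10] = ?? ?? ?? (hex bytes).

[0] 0x24->0x0b len=4 : 8a ab 23 50
[1] 0x0a->0x0c len=2 : 9c 8a
[2] 0x18->0x06 len=3 : 2b 65 dd
[3] 0x02->0x0f len=2 : 2a 86
[4] 0x08->0x10 len=3 : dd a4 9c
[5] 0x09->0x28 len=2 : a4 9c
query mem[0x28]=0xa4, mem[0x13]=0xb6, mem[0x10]=0xdd

MEM[0x28,0x13,0x10] = a4 b6 dd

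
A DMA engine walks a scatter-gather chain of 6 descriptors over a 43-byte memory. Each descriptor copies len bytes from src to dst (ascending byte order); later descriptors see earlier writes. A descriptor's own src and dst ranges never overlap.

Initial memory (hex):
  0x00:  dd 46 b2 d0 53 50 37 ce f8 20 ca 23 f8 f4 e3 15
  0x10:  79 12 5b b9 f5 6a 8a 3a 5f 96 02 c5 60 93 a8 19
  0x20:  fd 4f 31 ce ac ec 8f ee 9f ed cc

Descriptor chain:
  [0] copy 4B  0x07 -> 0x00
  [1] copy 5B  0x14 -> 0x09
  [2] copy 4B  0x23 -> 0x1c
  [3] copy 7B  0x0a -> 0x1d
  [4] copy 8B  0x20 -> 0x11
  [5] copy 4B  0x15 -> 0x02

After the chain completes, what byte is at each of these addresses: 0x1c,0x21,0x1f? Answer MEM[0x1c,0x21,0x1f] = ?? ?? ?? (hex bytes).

  after D0: wrote 4B at 0x00 = cef820ca
  after D1: wrote 5B at 0x09 = f56a8a3a5f
  after D2: wrote 4B at 0x1c = ceacec8f
  after D3: wrote 7B at 0x1d = 6a8a3a5fe31579
  after D4: wrote 8B at 0x11 = 5fe31579acec8fee
  after D5: wrote 4B at 0x02 = acec8fee
query mem[0x1c]=0xce, mem[0x21]=0xe3, mem[0x1f]=0x3a

MEM[0x1c,0x21,0x1f] = ce e3 3a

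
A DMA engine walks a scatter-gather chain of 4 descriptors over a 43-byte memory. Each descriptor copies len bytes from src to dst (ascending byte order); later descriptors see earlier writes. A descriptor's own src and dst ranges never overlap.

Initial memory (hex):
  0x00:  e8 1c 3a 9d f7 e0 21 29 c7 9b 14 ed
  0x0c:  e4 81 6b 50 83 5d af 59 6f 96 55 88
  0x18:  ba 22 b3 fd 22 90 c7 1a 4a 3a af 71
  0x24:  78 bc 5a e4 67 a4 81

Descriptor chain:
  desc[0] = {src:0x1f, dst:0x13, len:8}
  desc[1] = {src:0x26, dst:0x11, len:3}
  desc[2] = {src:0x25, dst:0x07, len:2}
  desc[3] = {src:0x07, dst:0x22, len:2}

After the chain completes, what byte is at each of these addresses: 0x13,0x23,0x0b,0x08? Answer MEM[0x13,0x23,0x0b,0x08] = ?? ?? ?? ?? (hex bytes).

D0: mem[0x13..0x1a] <- [1a 4a 3a af 71 78 bc 5a]
D1: mem[0x11..0x13] <- [5a e4 67]
D2: mem[0x07..0x08] <- [bc 5a]
D3: mem[0x22..0x23] <- [bc 5a]
query mem[0x13]=0x67, mem[0x23]=0x5a, mem[0x0b]=0xed, mem[0x08]=0x5a

MEM[0x13,0x23,0x0b,0x08] = 67 5a ed 5a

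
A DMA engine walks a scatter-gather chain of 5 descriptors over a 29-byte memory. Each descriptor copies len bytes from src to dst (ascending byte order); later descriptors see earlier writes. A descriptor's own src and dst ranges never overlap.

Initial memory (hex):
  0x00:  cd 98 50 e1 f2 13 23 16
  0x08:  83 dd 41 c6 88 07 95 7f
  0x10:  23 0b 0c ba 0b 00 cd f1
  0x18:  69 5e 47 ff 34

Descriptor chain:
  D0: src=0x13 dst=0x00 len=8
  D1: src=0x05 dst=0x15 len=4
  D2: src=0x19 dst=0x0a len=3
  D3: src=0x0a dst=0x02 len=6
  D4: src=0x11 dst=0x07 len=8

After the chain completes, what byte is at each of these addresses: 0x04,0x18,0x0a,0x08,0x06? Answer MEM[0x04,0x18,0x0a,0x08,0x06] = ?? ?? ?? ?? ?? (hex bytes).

MEM[0x04,0x18,0x0a,0x08,0x06] = ff 83 0b 0c 95

#0 dst[0x00+8] := {0xba,0x0b,0x00,0xcd,0xf1,0x69,0x5e,0x47}
#1 dst[0x15+4] := {0x69,0x5e,0x47,0x83}
#2 dst[0x0a+3] := {0x5e,0x47,0xff}
#3 dst[0x02+6] := {0x5e,0x47,0xff,0x07,0x95,0x7f}
#4 dst[0x07+8] := {0x0b,0x0c,0xba,0x0b,0x69,0x5e,0x47,0x83}
query mem[0x04]=0xff, mem[0x18]=0x83, mem[0x0a]=0x0b, mem[0x08]=0x0c, mem[0x06]=0x95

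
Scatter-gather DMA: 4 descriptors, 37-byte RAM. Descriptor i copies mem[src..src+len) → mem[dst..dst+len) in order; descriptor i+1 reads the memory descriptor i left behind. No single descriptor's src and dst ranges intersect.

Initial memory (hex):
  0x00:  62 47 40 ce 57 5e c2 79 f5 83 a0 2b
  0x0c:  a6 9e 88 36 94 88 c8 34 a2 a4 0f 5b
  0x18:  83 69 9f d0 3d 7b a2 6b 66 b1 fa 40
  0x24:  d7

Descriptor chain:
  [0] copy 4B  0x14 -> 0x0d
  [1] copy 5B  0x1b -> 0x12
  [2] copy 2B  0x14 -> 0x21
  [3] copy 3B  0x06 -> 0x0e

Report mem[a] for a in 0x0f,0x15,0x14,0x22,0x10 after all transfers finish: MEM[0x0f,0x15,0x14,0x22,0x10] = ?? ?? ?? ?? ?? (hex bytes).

D0: mem[0x0d..0x10] <- [a2 a4 0f 5b]
D1: mem[0x12..0x16] <- [d0 3d 7b a2 6b]
D2: mem[0x21..0x22] <- [7b a2]
D3: mem[0x0e..0x10] <- [c2 79 f5]
query mem[0x0f]=0x79, mem[0x15]=0xa2, mem[0x14]=0x7b, mem[0x22]=0xa2, mem[0x10]=0xf5

MEM[0x0f,0x15,0x14,0x22,0x10] = 79 a2 7b a2 f5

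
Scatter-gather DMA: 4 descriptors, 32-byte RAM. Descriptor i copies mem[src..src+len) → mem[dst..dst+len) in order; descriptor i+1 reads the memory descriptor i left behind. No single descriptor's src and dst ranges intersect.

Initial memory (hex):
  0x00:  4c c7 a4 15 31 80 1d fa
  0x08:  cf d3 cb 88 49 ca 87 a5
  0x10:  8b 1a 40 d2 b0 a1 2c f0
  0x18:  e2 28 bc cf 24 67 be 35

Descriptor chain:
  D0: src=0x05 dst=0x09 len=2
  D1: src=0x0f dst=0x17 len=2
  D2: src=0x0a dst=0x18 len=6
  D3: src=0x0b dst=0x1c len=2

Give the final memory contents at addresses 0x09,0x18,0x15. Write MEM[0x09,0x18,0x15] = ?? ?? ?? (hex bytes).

#0 dst[0x09+2] := {0x80,0x1d}
#1 dst[0x17+2] := {0xa5,0x8b}
#2 dst[0x18+6] := {0x1d,0x88,0x49,0xca,0x87,0xa5}
#3 dst[0x1c+2] := {0x88,0x49}
query mem[0x09]=0x80, mem[0x18]=0x1d, mem[0x15]=0xa1

MEM[0x09,0x18,0x15] = 80 1d a1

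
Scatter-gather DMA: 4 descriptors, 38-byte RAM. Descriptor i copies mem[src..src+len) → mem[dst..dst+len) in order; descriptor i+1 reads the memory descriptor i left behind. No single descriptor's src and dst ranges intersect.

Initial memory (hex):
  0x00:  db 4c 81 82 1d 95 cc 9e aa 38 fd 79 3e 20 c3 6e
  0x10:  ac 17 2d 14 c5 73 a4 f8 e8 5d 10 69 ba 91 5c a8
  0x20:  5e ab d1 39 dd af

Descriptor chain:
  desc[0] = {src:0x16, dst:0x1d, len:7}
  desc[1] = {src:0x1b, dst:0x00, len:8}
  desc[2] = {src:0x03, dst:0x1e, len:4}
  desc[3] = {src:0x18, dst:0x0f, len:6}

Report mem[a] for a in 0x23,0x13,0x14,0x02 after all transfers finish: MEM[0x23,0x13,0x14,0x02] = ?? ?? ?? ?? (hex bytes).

[0] 0x16->0x1d len=7 : a4 f8 e8 5d 10 69 ba
[1] 0x1b->0x00 len=8 : 69 ba a4 f8 e8 5d 10 69
[2] 0x03->0x1e len=4 : f8 e8 5d 10
[3] 0x18->0x0f len=6 : e8 5d 10 69 ba a4
query mem[0x23]=0xba, mem[0x13]=0xba, mem[0x14]=0xa4, mem[0x02]=0xa4

MEM[0x23,0x13,0x14,0x02] = ba ba a4 a4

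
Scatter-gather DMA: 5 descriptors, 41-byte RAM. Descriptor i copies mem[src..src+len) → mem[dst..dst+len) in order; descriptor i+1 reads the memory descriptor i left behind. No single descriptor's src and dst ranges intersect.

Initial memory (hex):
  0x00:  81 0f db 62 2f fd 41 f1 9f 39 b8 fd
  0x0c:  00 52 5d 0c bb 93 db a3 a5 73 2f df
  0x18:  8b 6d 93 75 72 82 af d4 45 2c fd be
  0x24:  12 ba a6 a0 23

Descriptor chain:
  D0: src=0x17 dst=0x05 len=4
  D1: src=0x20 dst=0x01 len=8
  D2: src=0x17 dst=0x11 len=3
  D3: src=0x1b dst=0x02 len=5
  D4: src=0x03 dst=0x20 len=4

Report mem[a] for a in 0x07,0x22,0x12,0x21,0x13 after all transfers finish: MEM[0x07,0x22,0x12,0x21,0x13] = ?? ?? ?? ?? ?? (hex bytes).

D0: mem[0x05..0x08] <- [df 8b 6d 93]
D1: mem[0x01..0x08] <- [45 2c fd be 12 ba a6 a0]
D2: mem[0x11..0x13] <- [df 8b 6d]
D3: mem[0x02..0x06] <- [75 72 82 af d4]
D4: mem[0x20..0x23] <- [72 82 af d4]
query mem[0x07]=0xa6, mem[0x22]=0xaf, mem[0x12]=0x8b, mem[0x21]=0x82, mem[0x13]=0x6d

MEM[0x07,0x22,0x12,0x21,0x13] = a6 af 8b 82 6d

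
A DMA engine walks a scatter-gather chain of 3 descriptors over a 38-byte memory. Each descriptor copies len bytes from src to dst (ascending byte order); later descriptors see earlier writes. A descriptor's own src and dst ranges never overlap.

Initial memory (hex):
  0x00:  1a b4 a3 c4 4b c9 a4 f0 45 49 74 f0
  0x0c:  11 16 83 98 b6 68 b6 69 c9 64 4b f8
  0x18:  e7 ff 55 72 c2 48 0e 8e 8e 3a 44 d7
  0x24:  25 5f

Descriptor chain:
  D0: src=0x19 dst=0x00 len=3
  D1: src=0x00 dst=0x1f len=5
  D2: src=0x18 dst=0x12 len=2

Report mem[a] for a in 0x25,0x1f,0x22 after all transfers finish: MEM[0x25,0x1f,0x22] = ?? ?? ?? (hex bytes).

MEM[0x25,0x1f,0x22] = 5f ff c4

#0 dst[0x00+3] := {0xff,0x55,0x72}
#1 dst[0x1f+5] := {0xff,0x55,0x72,0xc4,0x4b}
#2 dst[0x12+2] := {0xe7,0xff}
query mem[0x25]=0x5f, mem[0x1f]=0xff, mem[0x22]=0xc4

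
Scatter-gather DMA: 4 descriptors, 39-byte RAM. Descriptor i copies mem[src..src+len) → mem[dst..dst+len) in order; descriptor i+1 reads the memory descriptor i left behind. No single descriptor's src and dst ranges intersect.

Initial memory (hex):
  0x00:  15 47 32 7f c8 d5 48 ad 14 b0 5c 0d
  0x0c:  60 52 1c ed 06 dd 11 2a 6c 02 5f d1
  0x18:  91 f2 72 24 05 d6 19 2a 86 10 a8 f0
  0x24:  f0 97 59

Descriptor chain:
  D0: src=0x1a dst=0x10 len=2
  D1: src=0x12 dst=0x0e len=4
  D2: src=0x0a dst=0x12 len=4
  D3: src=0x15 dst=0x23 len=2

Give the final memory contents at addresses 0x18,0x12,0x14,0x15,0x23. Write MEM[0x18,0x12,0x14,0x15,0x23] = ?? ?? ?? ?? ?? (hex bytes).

MEM[0x18,0x12,0x14,0x15,0x23] = 91 5c 60 52 52

[0] 0x1a->0x10 len=2 : 72 24
[1] 0x12->0x0e len=4 : 11 2a 6c 02
[2] 0x0a->0x12 len=4 : 5c 0d 60 52
[3] 0x15->0x23 len=2 : 52 5f
query mem[0x18]=0x91, mem[0x12]=0x5c, mem[0x14]=0x60, mem[0x15]=0x52, mem[0x23]=0x52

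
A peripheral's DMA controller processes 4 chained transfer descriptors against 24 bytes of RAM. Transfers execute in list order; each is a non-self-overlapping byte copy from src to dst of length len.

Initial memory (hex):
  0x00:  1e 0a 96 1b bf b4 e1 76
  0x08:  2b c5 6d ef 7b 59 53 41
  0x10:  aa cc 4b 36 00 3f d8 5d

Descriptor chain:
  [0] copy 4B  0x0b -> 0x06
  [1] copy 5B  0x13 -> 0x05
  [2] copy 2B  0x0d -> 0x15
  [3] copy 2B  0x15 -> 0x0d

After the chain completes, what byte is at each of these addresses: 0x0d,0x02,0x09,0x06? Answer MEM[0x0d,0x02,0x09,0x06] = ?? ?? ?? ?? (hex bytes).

#0 dst[0x06+4] := {0xef,0x7b,0x59,0x53}
#1 dst[0x05+5] := {0x36,0x00,0x3f,0xd8,0x5d}
#2 dst[0x15+2] := {0x59,0x53}
#3 dst[0x0d+2] := {0x59,0x53}
query mem[0x0d]=0x59, mem[0x02]=0x96, mem[0x09]=0x5d, mem[0x06]=0x00

MEM[0x0d,0x02,0x09,0x06] = 59 96 5d 00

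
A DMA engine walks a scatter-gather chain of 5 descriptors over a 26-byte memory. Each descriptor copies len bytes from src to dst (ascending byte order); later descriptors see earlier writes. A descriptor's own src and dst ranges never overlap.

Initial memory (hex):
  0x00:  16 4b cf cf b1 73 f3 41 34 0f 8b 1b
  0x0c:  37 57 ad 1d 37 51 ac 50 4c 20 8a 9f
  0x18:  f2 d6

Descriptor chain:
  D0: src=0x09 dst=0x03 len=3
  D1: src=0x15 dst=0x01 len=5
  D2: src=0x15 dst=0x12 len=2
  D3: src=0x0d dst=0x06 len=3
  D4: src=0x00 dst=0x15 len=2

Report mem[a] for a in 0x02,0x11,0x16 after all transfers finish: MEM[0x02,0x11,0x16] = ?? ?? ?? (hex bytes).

MEM[0x02,0x11,0x16] = 8a 51 20

  after D0: wrote 3B at 0x03 = 0f8b1b
  after D1: wrote 5B at 0x01 = 208a9ff2d6
  after D2: wrote 2B at 0x12 = 208a
  after D3: wrote 3B at 0x06 = 57ad1d
  after D4: wrote 2B at 0x15 = 1620
query mem[0x02]=0x8a, mem[0x11]=0x51, mem[0x16]=0x20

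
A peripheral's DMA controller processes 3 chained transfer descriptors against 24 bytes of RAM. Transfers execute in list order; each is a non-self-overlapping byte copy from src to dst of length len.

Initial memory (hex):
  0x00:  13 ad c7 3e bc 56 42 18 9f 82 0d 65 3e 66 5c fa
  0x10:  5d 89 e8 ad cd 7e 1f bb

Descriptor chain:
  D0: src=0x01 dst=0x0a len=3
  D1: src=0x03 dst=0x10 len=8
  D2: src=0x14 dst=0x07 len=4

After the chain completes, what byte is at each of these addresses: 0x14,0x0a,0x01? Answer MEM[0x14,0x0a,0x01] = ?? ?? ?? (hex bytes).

#0 dst[0x0a+3] := {0xad,0xc7,0x3e}
#1 dst[0x10+8] := {0x3e,0xbc,0x56,0x42,0x18,0x9f,0x82,0xad}
#2 dst[0x07+4] := {0x18,0x9f,0x82,0xad}
query mem[0x14]=0x18, mem[0x0a]=0xad, mem[0x01]=0xad

MEM[0x14,0x0a,0x01] = 18 ad ad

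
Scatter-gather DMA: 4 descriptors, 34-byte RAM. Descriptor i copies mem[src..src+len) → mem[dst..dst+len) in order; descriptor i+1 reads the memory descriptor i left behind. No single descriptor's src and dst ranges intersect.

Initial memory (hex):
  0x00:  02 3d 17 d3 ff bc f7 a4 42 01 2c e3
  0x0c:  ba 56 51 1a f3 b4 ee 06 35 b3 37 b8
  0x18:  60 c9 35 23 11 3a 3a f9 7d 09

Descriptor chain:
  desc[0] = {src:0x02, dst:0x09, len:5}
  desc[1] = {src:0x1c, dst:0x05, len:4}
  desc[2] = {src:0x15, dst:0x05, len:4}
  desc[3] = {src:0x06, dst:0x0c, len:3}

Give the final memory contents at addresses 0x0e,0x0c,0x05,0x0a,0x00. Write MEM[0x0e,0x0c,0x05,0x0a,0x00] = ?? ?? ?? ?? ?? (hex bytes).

MEM[0x0e,0x0c,0x05,0x0a,0x00] = 60 37 b3 d3 02

[0] 0x02->0x09 len=5 : 17 d3 ff bc f7
[1] 0x1c->0x05 len=4 : 11 3a 3a f9
[2] 0x15->0x05 len=4 : b3 37 b8 60
[3] 0x06->0x0c len=3 : 37 b8 60
query mem[0x0e]=0x60, mem[0x0c]=0x37, mem[0x05]=0xb3, mem[0x0a]=0xd3, mem[0x00]=0x02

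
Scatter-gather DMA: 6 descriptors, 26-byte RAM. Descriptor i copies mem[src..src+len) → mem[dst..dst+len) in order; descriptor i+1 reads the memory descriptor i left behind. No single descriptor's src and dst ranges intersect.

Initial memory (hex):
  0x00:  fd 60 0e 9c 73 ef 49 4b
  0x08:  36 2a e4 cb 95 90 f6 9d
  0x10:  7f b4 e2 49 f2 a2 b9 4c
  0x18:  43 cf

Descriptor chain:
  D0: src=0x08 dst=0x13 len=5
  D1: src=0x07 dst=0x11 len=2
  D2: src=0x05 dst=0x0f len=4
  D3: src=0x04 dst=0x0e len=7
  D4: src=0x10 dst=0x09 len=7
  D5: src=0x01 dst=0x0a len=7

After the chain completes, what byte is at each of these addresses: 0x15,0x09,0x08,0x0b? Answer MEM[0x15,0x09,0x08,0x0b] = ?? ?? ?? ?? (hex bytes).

MEM[0x15,0x09,0x08,0x0b] = e4 49 36 0e

D0: mem[0x13..0x17] <- [36 2a e4 cb 95]
D1: mem[0x11..0x12] <- [4b 36]
D2: mem[0x0f..0x12] <- [ef 49 4b 36]
D3: mem[0x0e..0x14] <- [73 ef 49 4b 36 2a e4]
D4: mem[0x09..0x0f] <- [49 4b 36 2a e4 e4 cb]
D5: mem[0x0a..0x10] <- [60 0e 9c 73 ef 49 4b]
query mem[0x15]=0xe4, mem[0x09]=0x49, mem[0x08]=0x36, mem[0x0b]=0x0e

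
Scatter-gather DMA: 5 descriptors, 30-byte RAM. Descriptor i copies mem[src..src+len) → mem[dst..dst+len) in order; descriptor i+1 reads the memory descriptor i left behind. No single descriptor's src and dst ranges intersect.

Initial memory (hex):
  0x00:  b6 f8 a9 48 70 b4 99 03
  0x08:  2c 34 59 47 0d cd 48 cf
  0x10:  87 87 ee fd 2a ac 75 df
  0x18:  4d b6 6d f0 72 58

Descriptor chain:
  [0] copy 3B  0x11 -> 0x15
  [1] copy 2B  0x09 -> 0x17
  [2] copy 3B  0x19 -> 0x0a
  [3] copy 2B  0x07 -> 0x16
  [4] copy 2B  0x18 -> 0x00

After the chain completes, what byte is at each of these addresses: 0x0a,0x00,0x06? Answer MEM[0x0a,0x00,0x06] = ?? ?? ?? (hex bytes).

MEM[0x0a,0x00,0x06] = b6 59 99

#0 dst[0x15+3] := {0x87,0xee,0xfd}
#1 dst[0x17+2] := {0x34,0x59}
#2 dst[0x0a+3] := {0xb6,0x6d,0xf0}
#3 dst[0x16+2] := {0x03,0x2c}
#4 dst[0x00+2] := {0x59,0xb6}
query mem[0x0a]=0xb6, mem[0x00]=0x59, mem[0x06]=0x99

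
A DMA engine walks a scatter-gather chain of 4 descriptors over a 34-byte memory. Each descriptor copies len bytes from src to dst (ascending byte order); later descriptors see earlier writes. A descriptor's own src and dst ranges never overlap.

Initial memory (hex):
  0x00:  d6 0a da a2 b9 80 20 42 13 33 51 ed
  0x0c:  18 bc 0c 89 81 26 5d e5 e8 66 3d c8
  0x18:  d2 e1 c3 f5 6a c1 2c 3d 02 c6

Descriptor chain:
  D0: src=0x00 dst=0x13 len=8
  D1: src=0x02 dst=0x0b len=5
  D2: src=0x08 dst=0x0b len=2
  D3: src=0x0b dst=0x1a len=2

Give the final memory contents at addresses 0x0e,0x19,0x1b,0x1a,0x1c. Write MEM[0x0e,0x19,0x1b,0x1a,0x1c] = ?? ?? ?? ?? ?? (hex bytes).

MEM[0x0e,0x19,0x1b,0x1a,0x1c] = 80 20 33 13 6a

  after D0: wrote 8B at 0x13 = d60adaa2b9802042
  after D1: wrote 5B at 0x0b = daa2b98020
  after D2: wrote 2B at 0x0b = 1333
  after D3: wrote 2B at 0x1a = 1333
query mem[0x0e]=0x80, mem[0x19]=0x20, mem[0x1b]=0x33, mem[0x1a]=0x13, mem[0x1c]=0x6a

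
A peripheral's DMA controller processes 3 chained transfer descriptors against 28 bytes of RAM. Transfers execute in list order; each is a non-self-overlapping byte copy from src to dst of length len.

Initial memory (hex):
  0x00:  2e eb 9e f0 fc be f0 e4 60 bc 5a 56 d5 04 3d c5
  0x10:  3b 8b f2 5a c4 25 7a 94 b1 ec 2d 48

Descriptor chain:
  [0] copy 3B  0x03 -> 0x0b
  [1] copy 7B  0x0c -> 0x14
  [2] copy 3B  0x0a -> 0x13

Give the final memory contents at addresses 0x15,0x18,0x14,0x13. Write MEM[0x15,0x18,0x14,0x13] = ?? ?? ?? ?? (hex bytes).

D0: mem[0x0b..0x0d] <- [f0 fc be]
D1: mem[0x14..0x1a] <- [fc be 3d c5 3b 8b f2]
D2: mem[0x13..0x15] <- [5a f0 fc]
query mem[0x15]=0xfc, mem[0x18]=0x3b, mem[0x14]=0xf0, mem[0x13]=0x5a

MEM[0x15,0x18,0x14,0x13] = fc 3b f0 5a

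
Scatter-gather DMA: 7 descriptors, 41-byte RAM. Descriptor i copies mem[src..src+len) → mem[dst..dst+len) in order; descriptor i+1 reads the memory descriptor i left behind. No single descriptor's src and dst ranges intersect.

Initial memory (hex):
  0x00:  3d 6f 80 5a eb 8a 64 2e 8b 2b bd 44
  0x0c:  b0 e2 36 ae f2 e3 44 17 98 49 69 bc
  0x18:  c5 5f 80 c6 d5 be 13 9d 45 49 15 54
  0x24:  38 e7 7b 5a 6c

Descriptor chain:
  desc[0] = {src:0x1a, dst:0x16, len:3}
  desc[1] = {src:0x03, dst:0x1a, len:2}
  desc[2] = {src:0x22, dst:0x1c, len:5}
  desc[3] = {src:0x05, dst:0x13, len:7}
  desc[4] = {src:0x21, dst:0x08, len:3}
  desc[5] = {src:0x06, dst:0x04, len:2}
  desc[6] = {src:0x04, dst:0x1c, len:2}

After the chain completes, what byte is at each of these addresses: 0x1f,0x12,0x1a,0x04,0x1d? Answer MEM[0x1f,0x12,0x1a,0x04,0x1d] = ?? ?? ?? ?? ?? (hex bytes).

MEM[0x1f,0x12,0x1a,0x04,0x1d] = e7 44 5a 64 2e

D0: mem[0x16..0x18] <- [80 c6 d5]
D1: mem[0x1a..0x1b] <- [5a eb]
D2: mem[0x1c..0x20] <- [15 54 38 e7 7b]
D3: mem[0x13..0x19] <- [8a 64 2e 8b 2b bd 44]
D4: mem[0x08..0x0a] <- [49 15 54]
D5: mem[0x04..0x05] <- [64 2e]
D6: mem[0x1c..0x1d] <- [64 2e]
query mem[0x1f]=0xe7, mem[0x12]=0x44, mem[0x1a]=0x5a, mem[0x04]=0x64, mem[0x1d]=0x2e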